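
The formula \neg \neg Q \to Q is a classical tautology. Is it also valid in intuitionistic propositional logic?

This is double-negation elimination, which is not intuitionistically valid.
A Kripke countermodel: worlds u, v; order generated by u \le v; atoms true at each world — u:{}; v:{Q}.
u \nVdash \neg \neg Q \to Q: already at u itself, u \Vdash \neg \neg Q but u \nVdash Q.
u lacks atom Q, so u \nVdash Q.
So the root u does not force the formula.

No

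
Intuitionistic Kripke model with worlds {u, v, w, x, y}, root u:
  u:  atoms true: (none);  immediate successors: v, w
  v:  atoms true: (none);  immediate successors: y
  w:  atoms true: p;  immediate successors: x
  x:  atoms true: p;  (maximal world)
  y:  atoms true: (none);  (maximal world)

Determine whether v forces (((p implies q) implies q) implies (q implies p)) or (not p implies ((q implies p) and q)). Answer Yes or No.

Yes

v forces (((p implies q) implies q) implies (q implies p)) or (not p implies ((q implies p) and q)) via the disjunct ((p implies q) implies q) implies (q implies p).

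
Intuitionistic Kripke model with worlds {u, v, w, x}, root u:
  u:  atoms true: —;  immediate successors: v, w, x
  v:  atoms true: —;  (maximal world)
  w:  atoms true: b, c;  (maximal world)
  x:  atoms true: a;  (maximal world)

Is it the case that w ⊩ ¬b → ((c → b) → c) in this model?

Yes

w ⊩ ¬b → ((c → b) → c) vacuously: no world accessible from w forces the antecedent ¬b.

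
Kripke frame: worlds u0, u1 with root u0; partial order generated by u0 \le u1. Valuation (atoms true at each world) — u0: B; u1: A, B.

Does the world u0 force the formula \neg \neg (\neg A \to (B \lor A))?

Yes

u0 \Vdash \neg \neg (\neg A \to (B \lor A)): no world accessible from u0 forces \neg (\neg A \to (B \lor A)).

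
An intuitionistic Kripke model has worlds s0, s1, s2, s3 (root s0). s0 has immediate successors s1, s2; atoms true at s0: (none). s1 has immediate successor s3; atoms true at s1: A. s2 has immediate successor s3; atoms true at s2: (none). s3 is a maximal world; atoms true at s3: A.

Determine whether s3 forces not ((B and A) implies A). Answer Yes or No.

s3 does not force not ((B and A) implies A) since s3 is accessible from s3 and s3 forces (B and A) implies A.
s3 forces (B and A) implies A vacuously: no world accessible from s3 forces the antecedent B and A.

No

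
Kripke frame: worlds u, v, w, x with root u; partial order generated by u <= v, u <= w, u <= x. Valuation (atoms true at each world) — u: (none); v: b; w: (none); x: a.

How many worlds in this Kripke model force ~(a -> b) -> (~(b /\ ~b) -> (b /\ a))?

u: does not force it — u ||-/- ~(a -> b) -> (~(b /\ ~b) -> (b /\ a)): at the accessible world x, x ||- ~(a -> b) but x ||-/- ~(b /\ ~b) -> (b /\ a).
v: forces it.
w: forces it.
x: does not force it.
Worlds forcing the formula: {v, w}.

2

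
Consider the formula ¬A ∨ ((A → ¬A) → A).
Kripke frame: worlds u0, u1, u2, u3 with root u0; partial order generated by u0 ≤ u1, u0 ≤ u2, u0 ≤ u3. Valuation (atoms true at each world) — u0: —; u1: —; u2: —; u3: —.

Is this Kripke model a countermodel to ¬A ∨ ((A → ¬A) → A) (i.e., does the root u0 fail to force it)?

No

u0 ⊩ ¬A ∨ ((A → ¬A) → A) via the disjunct ¬A.
So the root u0 forces ¬A ∨ ((A → ¬A) → A); the model is not a countermodel.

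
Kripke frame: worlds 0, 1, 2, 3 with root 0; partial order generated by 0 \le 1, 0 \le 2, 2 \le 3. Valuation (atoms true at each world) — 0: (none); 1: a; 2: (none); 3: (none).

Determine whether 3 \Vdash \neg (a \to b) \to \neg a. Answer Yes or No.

Yes

3 \Vdash \neg (a \to b) \to \neg a vacuously: no world accessible from 3 forces the antecedent \neg (a \to b).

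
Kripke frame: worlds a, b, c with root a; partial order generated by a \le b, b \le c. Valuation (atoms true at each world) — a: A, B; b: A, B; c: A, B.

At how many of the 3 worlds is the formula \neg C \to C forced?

a: does not force it — a \nVdash \neg C \to C: already at a itself, a \Vdash \neg C but a \nVdash C.
b: does not force it — b \nVdash \neg C \to C: already at b itself, b \Vdash \neg C but b \nVdash C.
c: does not force it — c \nVdash \neg C \to C: already at c itself, c \Vdash \neg C but c \nVdash C.
Worlds forcing the formula: { }.

0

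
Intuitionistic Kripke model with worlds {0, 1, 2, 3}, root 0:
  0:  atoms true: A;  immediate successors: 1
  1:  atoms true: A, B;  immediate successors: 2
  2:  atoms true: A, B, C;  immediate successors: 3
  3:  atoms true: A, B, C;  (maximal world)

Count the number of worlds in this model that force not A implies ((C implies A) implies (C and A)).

0: forces it.
1: forces it.
2: forces it.
3: forces it.
Worlds forcing the formula: {0, 1, 2, 3}.

4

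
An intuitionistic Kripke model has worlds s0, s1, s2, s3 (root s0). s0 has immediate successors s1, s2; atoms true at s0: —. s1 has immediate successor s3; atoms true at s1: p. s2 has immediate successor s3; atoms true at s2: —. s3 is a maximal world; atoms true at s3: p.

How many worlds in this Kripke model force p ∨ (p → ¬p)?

2

s0: does not force it — s0 ⊮ p ∨ (p → ¬p): neither disjunct is forced at s0.
s1: forces it.
s2: does not force it — s2 ⊮ p ∨ (p → ¬p): neither disjunct is forced at s2.
s3: forces it.
Worlds forcing the formula: {s1, s3}.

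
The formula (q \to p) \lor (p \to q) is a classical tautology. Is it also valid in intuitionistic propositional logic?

No

This is the Gödel–Dummett linearity axiom, which is not intuitionistically valid.
A Kripke countermodel: worlds s0, s1, s2; order generated by s0 \le s1, s0 \le s2; atoms true at each world — s0:{}; s1:{q}; s2:{p}.
s0 \nVdash (q \to p) \lor (p \to q): neither disjunct is forced at s0.
s0 \nVdash q \to p: at the accessible world s1, s1 \Vdash q but s1 \nVdash p.
s1 lacks atom p, so s1 \nVdash p.
So the root s0 does not force the formula.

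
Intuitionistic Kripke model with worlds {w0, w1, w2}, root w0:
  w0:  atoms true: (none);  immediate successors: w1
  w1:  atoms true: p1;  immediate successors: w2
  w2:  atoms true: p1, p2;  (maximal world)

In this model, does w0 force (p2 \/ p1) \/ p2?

w0 ||-/- (p2 \/ p1) \/ p2: neither disjunct is forced at w0.
w0 ||-/- p2 \/ p1: neither disjunct is forced at w0.
w0 lacks atom p2, so w0 ||-/- p2.

No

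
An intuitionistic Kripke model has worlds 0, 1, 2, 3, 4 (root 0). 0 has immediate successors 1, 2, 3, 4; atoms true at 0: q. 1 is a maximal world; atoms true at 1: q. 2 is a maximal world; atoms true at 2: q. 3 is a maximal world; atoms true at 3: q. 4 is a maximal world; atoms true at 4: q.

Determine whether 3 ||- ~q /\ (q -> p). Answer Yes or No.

3 ||-/- ~q /\ (q -> p) since 3 fails ~q.

No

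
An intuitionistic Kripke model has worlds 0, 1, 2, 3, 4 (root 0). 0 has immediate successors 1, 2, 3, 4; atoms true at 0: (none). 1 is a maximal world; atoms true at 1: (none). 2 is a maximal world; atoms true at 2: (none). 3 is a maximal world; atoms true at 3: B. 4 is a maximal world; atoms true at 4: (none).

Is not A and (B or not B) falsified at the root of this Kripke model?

Yes

0 does not force not A and (B or not B) since 0 fails B or not B.
So the root 0 does not force not A and (B or not B); the model is a countermodel.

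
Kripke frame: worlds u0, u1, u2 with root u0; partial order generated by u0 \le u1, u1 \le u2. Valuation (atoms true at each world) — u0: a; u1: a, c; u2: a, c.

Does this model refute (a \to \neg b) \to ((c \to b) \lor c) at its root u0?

u0 \nVdash (a \to \neg b) \to ((c \to b) \lor c): already at u0 itself, u0 \Vdash a \to \neg b but u0 \nVdash (c \to b) \lor c.
u0 \nVdash (c \to b) \lor c: neither disjunct is forced at u0.
u0 \nVdash c \to b: at the accessible world u1, u1 \Vdash c but u1 \nVdash b.
u1 lacks atom b, so u1 \nVdash b.
So the root u0 does not force (a \to \neg b) \to ((c \to b) \lor c); the model is a countermodel.

Yes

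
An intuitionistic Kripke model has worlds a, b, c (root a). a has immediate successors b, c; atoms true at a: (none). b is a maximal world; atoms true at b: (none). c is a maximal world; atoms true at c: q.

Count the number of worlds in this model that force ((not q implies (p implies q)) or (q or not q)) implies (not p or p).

a: forces it.
b: forces it.
c: forces it.
Worlds forcing the formula: {a, b, c}.

3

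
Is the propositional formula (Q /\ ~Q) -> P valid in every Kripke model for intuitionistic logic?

Yes

This is an instance of ex falso quodlibet, which is intuitionistically derivable.
No world can force both Q and ~Q, so the antecedent Q /\ ~Q is never forced and the implication holds vacuously at every world.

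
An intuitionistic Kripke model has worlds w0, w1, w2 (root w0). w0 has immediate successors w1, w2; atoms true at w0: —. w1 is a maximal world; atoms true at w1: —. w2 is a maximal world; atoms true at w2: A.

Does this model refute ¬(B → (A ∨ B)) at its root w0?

Yes

w0 ⊮ ¬(B → (A ∨ B)) since w0 is accessible from w0 and w0 ⊩ B → (A ∨ B).
w0 ⊩ B → (A ∨ B) vacuously: no world accessible from w0 forces the antecedent B.
So the root w0 does not force ¬(B → (A ∨ B)); the model is a countermodel.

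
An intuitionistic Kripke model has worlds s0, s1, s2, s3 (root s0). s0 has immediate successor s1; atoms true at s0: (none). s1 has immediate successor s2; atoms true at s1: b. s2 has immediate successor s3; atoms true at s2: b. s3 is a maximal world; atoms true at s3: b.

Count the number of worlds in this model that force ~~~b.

0

s0: does not force it — s0 ||-/- ~~~b since s0 is accessible from s0 and s0 ||- ~~b.
s1: does not force it — s1 ||-/- ~~~b since s1 is accessible from s1 and s1 ||- ~~b.
s2: does not force it — s2 ||-/- ~~~b since s2 is accessible from s2 and s2 ||- ~~b.
s3: does not force it.
Worlds forcing the formula: { }.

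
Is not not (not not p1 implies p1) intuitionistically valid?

Yes

This is the double negation of double-negation elimination, which is intuitionistically derivable.
By Glivenko's theorem the double negation of any classical propositional tautology is intuitionistically provable; not not p1 implies p1 is classically a tautology.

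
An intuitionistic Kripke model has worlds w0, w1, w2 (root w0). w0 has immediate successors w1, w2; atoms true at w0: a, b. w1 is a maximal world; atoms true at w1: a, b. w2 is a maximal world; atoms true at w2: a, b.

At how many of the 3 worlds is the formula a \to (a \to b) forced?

w0: forces it.
w1: forces it.
w2: forces it.
Worlds forcing the formula: {w0, w1, w2}.

3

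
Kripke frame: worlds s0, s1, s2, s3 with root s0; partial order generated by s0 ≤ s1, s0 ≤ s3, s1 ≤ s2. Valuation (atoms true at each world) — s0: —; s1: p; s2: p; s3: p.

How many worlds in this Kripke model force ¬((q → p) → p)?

0

s0: does not force it — s0 ⊮ ¬((q → p) → p) since s1 is accessible from s0 and s1 ⊩ (q → p) → p.
s1: does not force it.
s2: does not force it.
s3: does not force it.
Worlds forcing the formula: { }.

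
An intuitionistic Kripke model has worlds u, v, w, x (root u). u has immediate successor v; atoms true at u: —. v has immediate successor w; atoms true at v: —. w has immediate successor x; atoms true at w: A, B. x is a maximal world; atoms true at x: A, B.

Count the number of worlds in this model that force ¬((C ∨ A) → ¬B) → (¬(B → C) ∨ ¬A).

u: forces it.
v: forces it.
w: forces it.
x: forces it.
Worlds forcing the formula: {u, v, w, x}.

4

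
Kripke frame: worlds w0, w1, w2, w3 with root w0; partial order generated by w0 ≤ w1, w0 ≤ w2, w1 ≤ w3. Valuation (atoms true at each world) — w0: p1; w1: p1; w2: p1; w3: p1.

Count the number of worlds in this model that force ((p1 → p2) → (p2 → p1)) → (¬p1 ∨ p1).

4

w0: forces it.
w1: forces it.
w2: forces it.
w3: forces it.
Worlds forcing the formula: {w0, w1, w2, w3}.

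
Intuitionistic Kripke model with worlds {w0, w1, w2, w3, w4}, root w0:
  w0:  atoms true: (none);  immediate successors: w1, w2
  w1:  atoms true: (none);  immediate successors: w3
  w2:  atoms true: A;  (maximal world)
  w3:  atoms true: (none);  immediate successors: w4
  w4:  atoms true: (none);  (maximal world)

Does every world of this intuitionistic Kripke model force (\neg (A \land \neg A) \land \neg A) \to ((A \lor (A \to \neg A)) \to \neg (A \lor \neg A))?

No

Not every world: w0 \nVdash (\neg (A \land \neg A) \land \neg A) \to ((A \lor (A \to \neg A)) \to \neg (A \lor \neg A)).
w0 \nVdash (\neg (A \land \neg A) \land \neg A) \to ((A \lor (A \to \neg A)) \to \neg (A \lor \neg A)): at the accessible world w1, w1 \Vdash \neg (A \land \neg A) \land \neg A but w1 \nVdash (A \lor (A \to \neg A)) \to \neg (A \lor \neg A).
w1 \nVdash (A \lor (A \to \neg A)) \to \neg (A \lor \neg A): already at w1 itself, w1 \Vdash A \lor (A \to \neg A) but w1 \nVdash \neg (A \lor \neg A).
w1 \nVdash \neg (A \lor \neg A) since w1 is accessible from w1 and w1 \Vdash A \lor \neg A.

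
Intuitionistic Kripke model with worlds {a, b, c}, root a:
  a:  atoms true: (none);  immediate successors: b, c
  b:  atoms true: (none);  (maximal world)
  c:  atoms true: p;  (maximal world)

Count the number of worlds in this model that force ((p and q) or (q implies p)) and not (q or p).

a: does not force it — a does not force ((p and q) or (q implies p)) and not (q or p) since a fails not (q or p).
b: forces it.
c: does not force it — c does not force ((p and q) or (q implies p)) and not (q or p) since c fails not (q or p).
Worlds forcing the formula: {b}.

1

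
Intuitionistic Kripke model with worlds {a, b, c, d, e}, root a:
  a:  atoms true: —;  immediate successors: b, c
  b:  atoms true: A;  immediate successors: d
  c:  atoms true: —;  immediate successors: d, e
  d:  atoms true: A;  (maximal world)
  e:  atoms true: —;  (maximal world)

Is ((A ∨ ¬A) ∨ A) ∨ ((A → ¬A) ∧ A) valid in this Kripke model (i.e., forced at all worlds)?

No

Not every world: a ⊮ ((A ∨ ¬A) ∨ A) ∨ ((A → ¬A) ∧ A).
a ⊮ ((A ∨ ¬A) ∨ A) ∨ ((A → ¬A) ∧ A): neither disjunct is forced at a.
a ⊮ (A ∨ ¬A) ∨ A: neither disjunct is forced at a.
a ⊮ A ∨ ¬A: neither disjunct is forced at a.
a lacks atom A, so a ⊮ A.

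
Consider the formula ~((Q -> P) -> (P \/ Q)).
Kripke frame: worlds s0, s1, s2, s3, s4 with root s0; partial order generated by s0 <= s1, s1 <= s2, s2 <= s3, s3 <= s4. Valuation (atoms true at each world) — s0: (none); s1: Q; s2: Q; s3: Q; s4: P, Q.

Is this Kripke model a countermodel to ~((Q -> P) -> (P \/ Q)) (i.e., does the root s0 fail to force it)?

s0 ||-/- ~((Q -> P) -> (P \/ Q)) since s0 is accessible from s0 and s0 ||- (Q -> P) -> (P \/ Q).
s0 ||- (Q -> P) -> (P \/ Q): every world accessible from s0 that forces Q -> P (namely s4) also forces P \/ Q.
So the root s0 does not force ~((Q -> P) -> (P \/ Q)); the model is a countermodel.

Yes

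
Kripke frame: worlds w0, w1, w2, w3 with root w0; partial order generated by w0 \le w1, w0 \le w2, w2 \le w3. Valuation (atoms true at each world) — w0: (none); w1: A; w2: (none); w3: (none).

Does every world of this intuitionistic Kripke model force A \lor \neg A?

Not every world: w0 \nVdash A \lor \neg A.
w0 \nVdash A \lor \neg A: neither disjunct is forced at w0.
w0 lacks atom A, so w0 \nVdash A.

No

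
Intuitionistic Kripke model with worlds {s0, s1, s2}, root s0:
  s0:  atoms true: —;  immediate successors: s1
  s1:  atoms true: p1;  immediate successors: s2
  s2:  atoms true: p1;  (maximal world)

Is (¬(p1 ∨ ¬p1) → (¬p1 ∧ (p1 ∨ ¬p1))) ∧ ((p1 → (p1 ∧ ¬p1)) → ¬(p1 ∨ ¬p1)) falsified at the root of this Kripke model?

s0 ⊩ (¬(p1 ∨ ¬p1) → (¬p1 ∧ (p1 ∨ ¬p1))) ∧ ((p1 → (p1 ∧ ¬p1)) → ¬(p1 ∨ ¬p1)) since s0 forces both conjuncts.
So the root s0 forces (¬(p1 ∨ ¬p1) → (¬p1 ∧ (p1 ∨ ¬p1))) ∧ ((p1 → (p1 ∧ ¬p1)) → ¬(p1 ∨ ¬p1)); the model is not a countermodel.

No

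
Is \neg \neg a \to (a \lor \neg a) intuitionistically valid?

This is a variant of double-negation elimination (deriving excluded middle from double negation), which is not intuitionistically valid.
A Kripke countermodel: worlds 0, 1; order generated by 0 \le 1; atoms true at each world — 0:{}; 1:{a}.
0 \nVdash \neg \neg a \to (a \lor \neg a): already at 0 itself, 0 \Vdash \neg \neg a but 0 \nVdash a \lor \neg a.
0 \nVdash a \lor \neg a: neither disjunct is forced at 0.
0 lacks atom a, so 0 \nVdash a.
So the root 0 does not force the formula.

No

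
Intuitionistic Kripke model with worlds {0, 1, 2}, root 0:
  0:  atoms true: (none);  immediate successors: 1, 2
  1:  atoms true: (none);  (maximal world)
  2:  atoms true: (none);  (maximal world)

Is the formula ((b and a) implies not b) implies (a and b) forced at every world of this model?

No

Not every world: 0 does not force ((b and a) implies not b) implies (a and b).
0 does not force ((b and a) implies not b) implies (a and b): already at 0 itself, 0 forces (b and a) implies not b but 0 does not force a and b.
0 does not force a and b since 0 fails a.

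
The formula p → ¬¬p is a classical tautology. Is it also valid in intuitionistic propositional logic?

This is double-negation introduction, which is intuitionistically derivable.
If a world forces p then every accessible world forces p (persistence), so none forces ¬p; hence ¬¬p.

Yes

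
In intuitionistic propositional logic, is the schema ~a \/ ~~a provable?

No

This is the weak law of excluded middle, which is not intuitionistically valid.
A Kripke countermodel: worlds s0, s1, s2; order generated by s0 <= s1, s0 <= s2; atoms true at each world — s0:{}; s1:{a}; s2:{}.
s0 ||-/- ~a \/ ~~a: neither disjunct is forced at s0.
s0 ||-/- ~a since s1 is accessible from s0 and s1 ||- a.
So the root s0 does not force the formula.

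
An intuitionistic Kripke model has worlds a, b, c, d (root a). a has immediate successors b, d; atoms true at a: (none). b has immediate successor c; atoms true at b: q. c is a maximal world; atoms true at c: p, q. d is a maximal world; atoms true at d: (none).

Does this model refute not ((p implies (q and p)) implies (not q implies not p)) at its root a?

Yes

a does not force not ((p implies (q and p)) implies (not q implies not p)) since a is accessible from a and a forces (p implies (q and p)) implies (not q implies not p).
a forces (p implies (q and p)) implies (not q implies not p): every world accessible from a that forces p implies (q and p) (namely a, b, c, d) also forces not q implies not p.
So the root a does not force not ((p implies (q and p)) implies (not q implies not p)); the model is a countermodel.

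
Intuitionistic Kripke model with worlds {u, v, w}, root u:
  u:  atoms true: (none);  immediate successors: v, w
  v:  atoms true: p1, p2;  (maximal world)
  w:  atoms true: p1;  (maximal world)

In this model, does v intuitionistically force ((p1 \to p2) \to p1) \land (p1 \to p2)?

Yes

v \Vdash ((p1 \to p2) \to p1) \land (p1 \to p2) since v forces both conjuncts.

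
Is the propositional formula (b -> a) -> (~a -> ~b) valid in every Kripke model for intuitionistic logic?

Yes

This is the forward direction of contraposition, which is intuitionistically derivable.
Assume b -> a and ~a. If b held then a would follow, contradicting ~a; so ~b.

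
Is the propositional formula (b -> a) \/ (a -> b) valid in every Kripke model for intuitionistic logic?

No

This is the Gödel–Dummett linearity axiom, which is not intuitionistically valid.
A Kripke countermodel: worlds u, v, w; order generated by u <= v, u <= w; atoms true at each world — u:{}; v:{b}; w:{a}.
u ||-/- (b -> a) \/ (a -> b): neither disjunct is forced at u.
u ||-/- b -> a: at the accessible world v, v ||- b but v ||-/- a.
v lacks atom a, so v ||-/- a.
So the root u does not force the formula.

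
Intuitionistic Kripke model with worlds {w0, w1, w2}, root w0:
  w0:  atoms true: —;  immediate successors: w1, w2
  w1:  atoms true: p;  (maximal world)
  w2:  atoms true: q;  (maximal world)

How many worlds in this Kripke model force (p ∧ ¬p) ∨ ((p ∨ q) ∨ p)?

w0: does not force it — w0 ⊮ (p ∧ ¬p) ∨ ((p ∨ q) ∨ p): neither disjunct is forced at w0.
w1: forces it.
w2: forces it.
Worlds forcing the formula: {w1, w2}.

2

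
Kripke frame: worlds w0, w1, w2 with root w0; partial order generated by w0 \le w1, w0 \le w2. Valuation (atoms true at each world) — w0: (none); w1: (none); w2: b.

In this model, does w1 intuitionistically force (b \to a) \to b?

No

w1 \nVdash (b \to a) \to b: already at w1 itself, w1 \Vdash b \to a but w1 \nVdash b.
w1 lacks atom b, so w1 \nVdash b.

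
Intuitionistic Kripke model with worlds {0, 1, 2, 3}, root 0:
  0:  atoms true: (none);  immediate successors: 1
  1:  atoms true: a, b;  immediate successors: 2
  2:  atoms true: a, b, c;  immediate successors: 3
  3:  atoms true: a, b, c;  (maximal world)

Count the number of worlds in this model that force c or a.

3

0: does not force it — 0 does not force c or a: neither disjunct is forced at 0.
1: forces it.
2: forces it.
3: forces it.
Worlds forcing the formula: {1, 2, 3}.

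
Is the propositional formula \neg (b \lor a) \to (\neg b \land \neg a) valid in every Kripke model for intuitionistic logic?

This is a constructively valid De Morgan direction (negated disjunction to conjunction of negations), which is intuitionistically derivable.
From \neg (b \lor a): if b held then b \lor a would, contradiction — so \neg b; similarly \neg a.

Yes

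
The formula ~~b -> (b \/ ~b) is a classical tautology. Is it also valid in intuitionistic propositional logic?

No

This is a variant of double-negation elimination (deriving excluded middle from double negation), which is not intuitionistically valid.
A Kripke countermodel: worlds 0, 1; order generated by 0 <= 1; atoms true at each world — 0:{}; 1:{b}.
0 ||-/- ~~b -> (b \/ ~b): already at 0 itself, 0 ||- ~~b but 0 ||-/- b \/ ~b.
0 ||-/- b \/ ~b: neither disjunct is forced at 0.
0 lacks atom b, so 0 ||-/- b.
So the root 0 does not force the formula.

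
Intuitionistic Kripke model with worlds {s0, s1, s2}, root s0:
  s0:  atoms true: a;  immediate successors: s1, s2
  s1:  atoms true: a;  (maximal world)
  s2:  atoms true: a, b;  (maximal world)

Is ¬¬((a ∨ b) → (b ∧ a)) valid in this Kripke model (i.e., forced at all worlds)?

No

Not every world: s0 ⊮ ¬¬((a ∨ b) → (b ∧ a)).
s0 ⊮ ¬¬((a ∨ b) → (b ∧ a)) since s1 is accessible from s0 and s1 ⊩ ¬((a ∨ b) → (b ∧ a)).
s1 ⊩ ¬((a ∨ b) → (b ∧ a)): no world accessible from s1 forces (a ∨ b) → (b ∧ a).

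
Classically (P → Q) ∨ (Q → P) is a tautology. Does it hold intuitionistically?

This is the Gödel–Dummett linearity axiom, which is not intuitionistically valid.
A Kripke countermodel: worlds 0, 1, 2; order generated by 0 ≤ 1, 0 ≤ 2; atoms true at each world — 0:{}; 1:{P}; 2:{Q}.
0 ⊮ (P → Q) ∨ (Q → P): neither disjunct is forced at 0.
0 ⊮ P → Q: at the accessible world 1, 1 ⊩ P but 1 ⊮ Q.
1 lacks atom Q, so 1 ⊮ Q.
So the root 0 does not force the formula.

No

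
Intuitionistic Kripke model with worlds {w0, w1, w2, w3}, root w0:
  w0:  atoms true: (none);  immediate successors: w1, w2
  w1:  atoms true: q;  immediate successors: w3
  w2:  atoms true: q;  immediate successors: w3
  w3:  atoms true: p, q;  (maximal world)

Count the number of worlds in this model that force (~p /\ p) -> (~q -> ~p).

4

w0: forces it.
w1: forces it.
w2: forces it.
w3: forces it.
Worlds forcing the formula: {w0, w1, w2, w3}.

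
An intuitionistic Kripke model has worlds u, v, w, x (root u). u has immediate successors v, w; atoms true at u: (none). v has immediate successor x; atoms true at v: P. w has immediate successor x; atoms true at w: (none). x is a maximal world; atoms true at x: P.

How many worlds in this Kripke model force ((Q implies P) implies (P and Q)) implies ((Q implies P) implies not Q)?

4

u: forces it.
v: forces it.
w: forces it.
x: forces it.
Worlds forcing the formula: {u, v, w, x}.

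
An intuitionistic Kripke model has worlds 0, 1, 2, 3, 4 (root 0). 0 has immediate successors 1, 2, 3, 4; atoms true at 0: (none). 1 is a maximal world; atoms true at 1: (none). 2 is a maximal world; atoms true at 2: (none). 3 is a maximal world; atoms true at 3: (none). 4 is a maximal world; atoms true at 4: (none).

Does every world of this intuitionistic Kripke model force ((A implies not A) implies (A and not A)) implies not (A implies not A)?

Yes

0 forces ((A implies not A) implies (A and not A)) implies not (A implies not A) vacuously: no world accessible from 0 forces the antecedent (A implies not A) implies (A and not A).
Since the root 0 forces ((A implies not A) implies (A and not A)) implies not (A implies not A) and forcing is persistent (monotone upward), every world forces it.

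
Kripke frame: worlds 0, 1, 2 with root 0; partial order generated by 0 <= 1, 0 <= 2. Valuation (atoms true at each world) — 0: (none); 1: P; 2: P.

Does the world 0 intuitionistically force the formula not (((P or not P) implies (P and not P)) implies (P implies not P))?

No

0 does not force not (((P or not P) implies (P and not P)) implies (P implies not P)) since 0 is accessible from 0 and 0 forces ((P or not P) implies (P and not P)) implies (P implies not P).
0 forces ((P or not P) implies (P and not P)) implies (P implies not P) vacuously: no world accessible from 0 forces the antecedent (P or not P) implies (P and not P).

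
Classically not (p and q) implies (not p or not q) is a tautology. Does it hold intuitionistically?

This is the constructively invalid direction of De Morgan's law for conjunction, which is not intuitionistically valid.
A Kripke countermodel: worlds 0, 1, 2; order generated by 0 <= 1, 0 <= 2; atoms true at each world — 0:{}; 1:{p}; 2:{q}.
0 does not force not (p and q) implies (not p or not q): already at 0 itself, 0 forces not (p and q) but 0 does not force not p or not q.
0 does not force not p or not q: neither disjunct is forced at 0.
0 does not force not p since 1 is accessible from 0 and 1 forces p.
So the root 0 does not force the formula.

No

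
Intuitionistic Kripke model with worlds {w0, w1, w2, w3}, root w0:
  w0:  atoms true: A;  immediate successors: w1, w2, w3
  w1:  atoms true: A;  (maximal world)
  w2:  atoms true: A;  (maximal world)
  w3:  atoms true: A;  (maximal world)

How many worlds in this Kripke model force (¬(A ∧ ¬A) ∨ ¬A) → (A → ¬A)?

w0: does not force it — w0 ⊮ (¬(A ∧ ¬A) ∨ ¬A) → (A → ¬A): already at w0 itself, w0 ⊩ ¬(A ∧ ¬A) ∨ ¬A but w0 ⊮ A → ¬A.
w1: does not force it — w1 ⊮ (¬(A ∧ ¬A) ∨ ¬A) → (A → ¬A): already at w1 itself, w1 ⊩ ¬(A ∧ ¬A) ∨ ¬A but w1 ⊮ A → ¬A.
w2: does not force it — w2 ⊮ (¬(A ∧ ¬A) ∨ ¬A) → (A → ¬A): already at w2 itself, w2 ⊩ ¬(A ∧ ¬A) ∨ ¬A but w2 ⊮ A → ¬A.
w3: does not force it.
Worlds forcing the formula: { }.

0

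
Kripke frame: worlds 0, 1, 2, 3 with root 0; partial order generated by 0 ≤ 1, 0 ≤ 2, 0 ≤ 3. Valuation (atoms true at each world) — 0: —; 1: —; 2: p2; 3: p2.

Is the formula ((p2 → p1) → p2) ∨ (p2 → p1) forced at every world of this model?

Not every world: 0 ⊮ ((p2 → p1) → p2) ∨ (p2 → p1).
0 ⊮ ((p2 → p1) → p2) ∨ (p2 → p1): neither disjunct is forced at 0.
0 ⊮ (p2 → p1) → p2: at the accessible world 1, 1 ⊩ p2 → p1 but 1 ⊮ p2.
1 lacks atom p2, so 1 ⊮ p2.

No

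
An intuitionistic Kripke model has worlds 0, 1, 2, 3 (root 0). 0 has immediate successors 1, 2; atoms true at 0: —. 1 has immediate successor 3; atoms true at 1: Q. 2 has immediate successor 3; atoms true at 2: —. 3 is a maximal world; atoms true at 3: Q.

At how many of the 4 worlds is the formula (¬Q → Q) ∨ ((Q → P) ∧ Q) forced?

0: forces it.
1: forces it.
2: forces it.
3: forces it.
Worlds forcing the formula: {0, 1, 2, 3}.

4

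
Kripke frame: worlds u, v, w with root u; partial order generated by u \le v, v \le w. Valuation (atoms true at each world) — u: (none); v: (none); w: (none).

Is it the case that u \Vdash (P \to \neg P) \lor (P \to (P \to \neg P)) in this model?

Yes

u \Vdash (P \to \neg P) \lor (P \to (P \to \neg P)) via the disjunct P \to \neg P.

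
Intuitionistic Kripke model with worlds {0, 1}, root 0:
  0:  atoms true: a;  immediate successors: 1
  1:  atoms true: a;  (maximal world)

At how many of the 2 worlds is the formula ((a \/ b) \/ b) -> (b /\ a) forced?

0: does not force it — 0 ||-/- ((a \/ b) \/ b) -> (b /\ a): already at 0 itself, 0 ||- (a \/ b) \/ b but 0 ||-/- b /\ a.
1: does not force it — 1 ||-/- ((a \/ b) \/ b) -> (b /\ a): already at 1 itself, 1 ||- (a \/ b) \/ b but 1 ||-/- b /\ a.
Worlds forcing the formula: { }.

0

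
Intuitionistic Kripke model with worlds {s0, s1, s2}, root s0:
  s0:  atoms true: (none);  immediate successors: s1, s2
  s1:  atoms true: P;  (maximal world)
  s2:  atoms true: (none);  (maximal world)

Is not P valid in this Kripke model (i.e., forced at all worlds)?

No

Not every world: s0 does not force not P.
s0 does not force not P since s1 is accessible from s0 and s1 forces P.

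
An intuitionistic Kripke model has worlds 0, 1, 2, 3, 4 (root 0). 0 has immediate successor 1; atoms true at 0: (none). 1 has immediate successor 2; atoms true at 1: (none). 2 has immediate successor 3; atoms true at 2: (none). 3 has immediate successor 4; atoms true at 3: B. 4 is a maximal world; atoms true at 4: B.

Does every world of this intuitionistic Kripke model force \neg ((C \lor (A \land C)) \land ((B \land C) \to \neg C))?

Yes

0 \Vdash \neg ((C \lor (A \land C)) \land ((B \land C) \to \neg C)): no world accessible from 0 forces (C \lor (A \land C)) \land ((B \land C) \to \neg C).
Since the root 0 forces \neg ((C \lor (A \land C)) \land ((B \land C) \to \neg C)) and forcing is persistent (monotone upward), every world forces it.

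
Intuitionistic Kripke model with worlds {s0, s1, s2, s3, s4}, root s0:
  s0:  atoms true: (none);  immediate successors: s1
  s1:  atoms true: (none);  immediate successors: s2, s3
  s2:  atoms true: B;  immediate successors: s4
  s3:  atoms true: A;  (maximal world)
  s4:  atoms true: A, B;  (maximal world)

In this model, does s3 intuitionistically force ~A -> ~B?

Yes

s3 ||- ~A -> ~B vacuously: no world accessible from s3 forces the antecedent ~A.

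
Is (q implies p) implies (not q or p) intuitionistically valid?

This is the material-implication-as-disjunction principle, which is not intuitionistically valid.
A Kripke countermodel: worlds u, v; order generated by u <= v; atoms true at each world — u:{}; v:{p,q}.
u does not force (q implies p) implies (not q or p): already at u itself, u forces q implies p but u does not force not q or p.
u does not force not q or p: neither disjunct is forced at u.
u does not force not q since v is accessible from u and v forces q.
So the root u does not force the formula.

No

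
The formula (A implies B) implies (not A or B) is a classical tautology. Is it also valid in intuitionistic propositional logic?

This is the material-implication-as-disjunction principle, which is not intuitionistically valid.
A Kripke countermodel: worlds w0, w1; order generated by w0 <= w1; atoms true at each world — w0:{}; w1:{A,B}.
w0 does not force (A implies B) implies (not A or B): already at w0 itself, w0 forces A implies B but w0 does not force not A or B.
w0 does not force not A or B: neither disjunct is forced at w0.
w0 does not force not A since w1 is accessible from w0 and w1 forces A.
So the root w0 does not force the formula.

No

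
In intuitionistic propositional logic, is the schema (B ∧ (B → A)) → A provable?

Yes

This is modus ponens in implicational form, which is intuitionistically derivable.
If a world forces B and B → A, then applying the implication at that world (which is accessible from itself) gives A.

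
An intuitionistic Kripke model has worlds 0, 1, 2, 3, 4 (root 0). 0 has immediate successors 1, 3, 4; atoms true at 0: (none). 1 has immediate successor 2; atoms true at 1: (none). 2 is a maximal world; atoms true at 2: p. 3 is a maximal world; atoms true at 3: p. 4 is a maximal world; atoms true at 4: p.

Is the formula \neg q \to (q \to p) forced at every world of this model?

0 \Vdash \neg q \to (q \to p): every world accessible from 0 that forces \neg q (namely 0, 1, 2, 3, 4) also forces q \to p.
Since the root 0 forces \neg q \to (q \to p) and forcing is persistent (monotone upward), every world forces it.

Yes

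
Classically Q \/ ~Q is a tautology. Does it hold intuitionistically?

No

This is the law of excluded middle, which is not intuitionistically valid.
A Kripke countermodel: worlds u0, u1; order generated by u0 <= u1; atoms true at each world — u0:{}; u1:{Q}.
u0 ||-/- Q \/ ~Q: neither disjunct is forced at u0.
u0 lacks atom Q, so u0 ||-/- Q.
So the root u0 does not force the formula.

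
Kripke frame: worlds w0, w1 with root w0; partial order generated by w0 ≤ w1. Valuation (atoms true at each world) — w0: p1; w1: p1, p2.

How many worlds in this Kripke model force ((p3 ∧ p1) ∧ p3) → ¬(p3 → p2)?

w0: forces it.
w1: forces it.
Worlds forcing the formula: {w0, w1}.

2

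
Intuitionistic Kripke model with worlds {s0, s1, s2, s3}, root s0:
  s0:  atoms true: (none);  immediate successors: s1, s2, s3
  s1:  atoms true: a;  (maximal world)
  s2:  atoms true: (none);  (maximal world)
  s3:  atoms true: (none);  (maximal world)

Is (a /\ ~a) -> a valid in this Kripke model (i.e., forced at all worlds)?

Yes

s0 ||- (a /\ ~a) -> a vacuously: no world accessible from s0 forces the antecedent a /\ ~a.
Since the root s0 forces (a /\ ~a) -> a and forcing is persistent (monotone upward), every world forces it.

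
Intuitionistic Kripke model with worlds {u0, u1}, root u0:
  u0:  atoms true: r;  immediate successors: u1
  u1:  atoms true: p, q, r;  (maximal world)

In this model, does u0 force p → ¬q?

u0 ⊮ p → ¬q: at the accessible world u1, u1 ⊩ p but u1 ⊮ ¬q.
u1 ⊮ ¬q since u1 is accessible from u1 and u1 ⊩ q.

No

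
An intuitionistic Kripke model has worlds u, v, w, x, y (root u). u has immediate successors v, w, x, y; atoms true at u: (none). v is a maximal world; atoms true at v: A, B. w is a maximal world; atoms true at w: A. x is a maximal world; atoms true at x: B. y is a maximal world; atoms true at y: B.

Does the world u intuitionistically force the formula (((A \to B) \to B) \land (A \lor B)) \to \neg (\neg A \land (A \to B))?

No

u \nVdash (((A \to B) \to B) \land (A \lor B)) \to \neg (\neg A \land (A \to B)): at the accessible world x, x \Vdash ((A \to B) \to B) \land (A \lor B) but x \nVdash \neg (\neg A \land (A \to B)).
x \nVdash \neg (\neg A \land (A \to B)) since x is accessible from x and x \Vdash \neg A \land (A \to B).
x \Vdash \neg A \land (A \to B) since x forces both conjuncts.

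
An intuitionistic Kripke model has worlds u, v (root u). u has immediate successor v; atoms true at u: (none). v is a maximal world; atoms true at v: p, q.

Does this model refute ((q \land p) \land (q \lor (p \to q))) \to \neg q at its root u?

Yes

u \nVdash ((q \land p) \land (q \lor (p \to q))) \to \neg q: at the accessible world v, v \Vdash (q \land p) \land (q \lor (p \to q)) but v \nVdash \neg q.
v \nVdash \neg q since v is accessible from v and v \Vdash q.
So the root u does not force ((q \land p) \land (q \lor (p \to q))) \to \neg q; the model is a countermodel.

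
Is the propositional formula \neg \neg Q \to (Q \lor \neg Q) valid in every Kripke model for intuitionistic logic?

No

This is a variant of double-negation elimination (deriving excluded middle from double negation), which is not intuitionistically valid.
A Kripke countermodel: worlds 0, 1; order generated by 0 \le 1; atoms true at each world — 0:{}; 1:{Q}.
0 \nVdash \neg \neg Q \to (Q \lor \neg Q): already at 0 itself, 0 \Vdash \neg \neg Q but 0 \nVdash Q \lor \neg Q.
0 \nVdash Q \lor \neg Q: neither disjunct is forced at 0.
0 lacks atom Q, so 0 \nVdash Q.
So the root 0 does not force the formula.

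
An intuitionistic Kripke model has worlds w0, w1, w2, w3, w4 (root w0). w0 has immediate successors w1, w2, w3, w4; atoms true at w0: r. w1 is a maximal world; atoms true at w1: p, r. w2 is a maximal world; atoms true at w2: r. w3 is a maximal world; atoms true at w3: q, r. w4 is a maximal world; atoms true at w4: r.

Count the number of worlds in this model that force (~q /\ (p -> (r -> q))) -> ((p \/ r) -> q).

2

w0: does not force it — w0 ||-/- (~q /\ (p -> (r -> q))) -> ((p \/ r) -> q): at the accessible world w2, w2 ||- ~q /\ (p -> (r -> q)) but w2 ||-/- (p \/ r) -> q.
w1: forces it.
w2: does not force it.
w3: forces it.
w4: does not force it.
Worlds forcing the formula: {w1, w3}.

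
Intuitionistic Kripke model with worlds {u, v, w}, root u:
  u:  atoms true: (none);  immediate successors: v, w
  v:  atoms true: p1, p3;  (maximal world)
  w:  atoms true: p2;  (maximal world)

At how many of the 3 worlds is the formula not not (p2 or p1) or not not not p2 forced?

u: forces it.
v: forces it.
w: forces it.
Worlds forcing the formula: {u, v, w}.

3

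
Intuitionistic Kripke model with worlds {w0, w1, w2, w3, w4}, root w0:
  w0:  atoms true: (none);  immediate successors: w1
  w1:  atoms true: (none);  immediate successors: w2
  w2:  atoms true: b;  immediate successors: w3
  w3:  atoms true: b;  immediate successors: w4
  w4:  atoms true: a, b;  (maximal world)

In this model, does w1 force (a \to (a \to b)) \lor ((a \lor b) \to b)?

Yes

w1 \Vdash (a \to (a \to b)) \lor ((a \lor b) \to b) via the disjunct a \to (a \to b).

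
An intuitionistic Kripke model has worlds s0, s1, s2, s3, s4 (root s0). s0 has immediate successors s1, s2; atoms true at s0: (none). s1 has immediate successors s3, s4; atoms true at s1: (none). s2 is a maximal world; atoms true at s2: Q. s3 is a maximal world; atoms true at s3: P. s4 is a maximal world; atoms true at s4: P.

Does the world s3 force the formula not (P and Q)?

s3 forces not (P and Q): no world accessible from s3 forces P and Q.

Yes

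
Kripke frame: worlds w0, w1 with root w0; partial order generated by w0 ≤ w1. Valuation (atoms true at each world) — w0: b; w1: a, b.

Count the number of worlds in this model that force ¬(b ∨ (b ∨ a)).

w0: does not force it — w0 ⊮ ¬(b ∨ (b ∨ a)) since w0 is accessible from w0 and w0 ⊩ b ∨ (b ∨ a).
w1: does not force it — w1 ⊮ ¬(b ∨ (b ∨ a)) since w1 is accessible from w1 and w1 ⊩ b ∨ (b ∨ a).
Worlds forcing the formula: { }.

0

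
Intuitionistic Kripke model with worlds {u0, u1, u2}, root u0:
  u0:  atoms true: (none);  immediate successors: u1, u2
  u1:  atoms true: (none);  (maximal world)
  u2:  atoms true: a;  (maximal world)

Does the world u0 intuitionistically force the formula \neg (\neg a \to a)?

No

u0 \nVdash \neg (\neg a \to a) since u2 is accessible from u0 and u2 \Vdash \neg a \to a.
u2 \Vdash \neg a \to a vacuously: no world accessible from u2 forces the antecedent \neg a.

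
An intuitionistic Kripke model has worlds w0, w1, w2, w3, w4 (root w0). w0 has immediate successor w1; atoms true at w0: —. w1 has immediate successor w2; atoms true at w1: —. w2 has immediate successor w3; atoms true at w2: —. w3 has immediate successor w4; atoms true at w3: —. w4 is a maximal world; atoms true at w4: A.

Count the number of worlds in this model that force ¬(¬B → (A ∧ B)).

5

w0: forces it.
w1: forces it.
w2: forces it.
w3: forces it.
w4: forces it.
Worlds forcing the formula: {w0, w1, w2, w3, w4}.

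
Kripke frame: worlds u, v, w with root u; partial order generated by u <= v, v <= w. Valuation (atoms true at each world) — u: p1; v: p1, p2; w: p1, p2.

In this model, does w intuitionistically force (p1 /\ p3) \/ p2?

w ||- (p1 /\ p3) \/ p2 via the disjunct p2.

Yes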